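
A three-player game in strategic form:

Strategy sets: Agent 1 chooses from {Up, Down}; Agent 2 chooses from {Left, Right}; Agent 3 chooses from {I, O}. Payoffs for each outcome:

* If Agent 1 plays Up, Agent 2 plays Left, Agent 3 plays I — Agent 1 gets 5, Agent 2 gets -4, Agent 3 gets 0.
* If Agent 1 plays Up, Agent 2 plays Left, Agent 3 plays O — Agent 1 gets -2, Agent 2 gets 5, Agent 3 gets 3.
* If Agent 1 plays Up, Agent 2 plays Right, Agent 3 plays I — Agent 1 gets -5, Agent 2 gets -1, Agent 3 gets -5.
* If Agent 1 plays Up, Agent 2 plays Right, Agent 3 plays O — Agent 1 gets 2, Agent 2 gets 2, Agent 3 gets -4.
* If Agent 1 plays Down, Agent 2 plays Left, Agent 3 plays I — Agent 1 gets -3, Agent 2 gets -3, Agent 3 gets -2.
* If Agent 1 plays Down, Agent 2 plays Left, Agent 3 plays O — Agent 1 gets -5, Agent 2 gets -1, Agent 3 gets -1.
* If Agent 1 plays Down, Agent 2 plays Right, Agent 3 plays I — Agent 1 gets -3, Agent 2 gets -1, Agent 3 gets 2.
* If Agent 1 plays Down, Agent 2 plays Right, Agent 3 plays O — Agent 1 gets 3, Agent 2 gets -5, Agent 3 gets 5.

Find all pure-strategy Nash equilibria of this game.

Agent 1 against (Left, I): payoffs 5, -3 → best response Up.
Agent 1 against (Left, O): payoffs -2, -5 → best response Up.
Agent 1 against (Right, I): payoffs -5, -3 → best response Down.
Agent 1 against (Right, O): payoffs 2, 3 → best response Down.
Agent 2 against (Up, I): payoffs -4, -1 → best response Right.
Agent 2 against (Up, O): payoffs 5, 2 → best response Left.
Agent 2 against (Down, I): payoffs -3, -1 → best response Right.
Agent 2 against (Down, O): payoffs -1, -5 → best response Left.
Agent 3 against (Up, Left): payoffs 0, 3 → best response O.
Agent 3 against (Up, Right): payoffs -5, -4 → best response O.
Agent 3 against (Down, Left): payoffs -2, -1 → best response O.
Agent 3 against (Down, Right): payoffs 2, 5 → best response O.
Mutual best responses: (Up, Left, O).

Pure NE: (Up, Left, O)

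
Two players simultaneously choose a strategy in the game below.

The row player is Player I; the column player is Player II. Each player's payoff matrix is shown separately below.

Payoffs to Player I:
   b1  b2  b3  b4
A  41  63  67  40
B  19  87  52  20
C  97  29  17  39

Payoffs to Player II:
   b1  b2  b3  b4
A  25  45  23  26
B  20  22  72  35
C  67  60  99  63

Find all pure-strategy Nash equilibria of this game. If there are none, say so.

Mark each player's best response to every combination of opponents' strategies; a profile where every player is best-responding is a pure Nash equilibrium.
Player I against b1: payoffs 41, 19, 97 → best response C.
Player I against b2: payoffs 63, 87, 29 → best response B.
Player I against b3: payoffs 67, 52, 17 → best response A.
Player I against b4: payoffs 40, 20, 39 → best response A.
Player II against A: payoffs 25, 45, 23, 26 → best response b2.
Player II against B: payoffs 20, 22, 72, 35 → best response b3.
Player II against C: payoffs 67, 60, 99, 63 → best response b3.
No profile is a mutual best response for all players.

none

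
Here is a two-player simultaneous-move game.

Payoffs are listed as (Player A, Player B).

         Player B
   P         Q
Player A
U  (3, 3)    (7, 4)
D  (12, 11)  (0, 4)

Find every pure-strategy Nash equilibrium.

The pure Nash equilibria are (U, Q) and (D, P).

Player A against P: payoffs 3, 12 → best response D.
Player A against Q: payoffs 7, 0 → best response U.
Player B against U: payoffs 3, 4 → best response Q.
Player B against D: payoffs 11, 4 → best response P.
Mutual best responses: (U, Q); (D, P).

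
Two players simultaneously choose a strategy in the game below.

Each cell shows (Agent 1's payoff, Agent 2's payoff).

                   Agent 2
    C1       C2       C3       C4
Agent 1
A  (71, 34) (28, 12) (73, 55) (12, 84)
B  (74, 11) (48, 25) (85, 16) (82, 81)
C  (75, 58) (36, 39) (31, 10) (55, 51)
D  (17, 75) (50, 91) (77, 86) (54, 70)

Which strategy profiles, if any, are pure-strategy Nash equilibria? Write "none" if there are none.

(B, C4); (C, C1); (D, C2)

(A, C1): Agent 1 can switch to B (71 → 74). Not NE.
(A, C2): Agent 1 can switch to B (28 → 48). Not NE.
(A, C3): Agent 1 can switch to B (73 → 85). Not NE.
(A, C4): Agent 1 can switch to B (12 → 82). Not NE.
(B, C1): Agent 1 can switch to C (74 → 75). Not NE.
(B, C2): Agent 1 can switch to D (48 → 50). Not NE.
(B, C3): Agent 2 can switch to C2 (16 → 25). Not NE.
(B, C4): Agent 1 gets 82, best alternative 55; Agent 2 gets 81, best alternative 25. No profitable deviation — NE.
(C, C1): Agent 1 gets 75, best alternative 74; Agent 2 gets 58, best alternative 51. No profitable deviation — NE.
(C, C2): Agent 1 can switch to B (36 → 48). Not NE.
(D, C2): Agent 1 gets 50, best alternative 48; Agent 2 gets 91, best alternative 86. No profitable deviation — NE.
(The remaining 5 profiles each have a profitable deviation by the same check.)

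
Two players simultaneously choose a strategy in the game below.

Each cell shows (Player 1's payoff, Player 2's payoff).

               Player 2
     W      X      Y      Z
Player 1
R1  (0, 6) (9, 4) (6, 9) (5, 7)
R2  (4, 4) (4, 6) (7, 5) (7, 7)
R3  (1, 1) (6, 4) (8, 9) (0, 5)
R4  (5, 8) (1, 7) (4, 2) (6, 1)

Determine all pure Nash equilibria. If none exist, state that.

Pure-strategy Nash equilibria: (R2, Z) and (R3, Y) and (R4, W)

(R1, W): Player 1 can switch to R2 (0 → 4). Not NE.
(R1, X): Player 2 can switch to W (4 → 6). Not NE.
(R1, Y): Player 1 can switch to R2 (6 → 7). Not NE.
(R1, Z): Player 1 can switch to R2 (5 → 7). Not NE.
(R2, W): Player 1 can switch to R4 (4 → 5). Not NE.
(R2, X): Player 1 can switch to R1 (4 → 9). Not NE.
(R2, Z): Player 1 gets 7, best alternative 6; Player 2 gets 7, best alternative 6. No profitable deviation — NE.
(R3, Y): Player 1 gets 8, best alternative 7; Player 2 gets 9, best alternative 5. No profitable deviation — NE.
(R4, W): Player 1 gets 5, best alternative 4; Player 2 gets 8, best alternative 7. No profitable deviation — NE.
(The remaining 7 profiles each have a profitable deviation by the same check.)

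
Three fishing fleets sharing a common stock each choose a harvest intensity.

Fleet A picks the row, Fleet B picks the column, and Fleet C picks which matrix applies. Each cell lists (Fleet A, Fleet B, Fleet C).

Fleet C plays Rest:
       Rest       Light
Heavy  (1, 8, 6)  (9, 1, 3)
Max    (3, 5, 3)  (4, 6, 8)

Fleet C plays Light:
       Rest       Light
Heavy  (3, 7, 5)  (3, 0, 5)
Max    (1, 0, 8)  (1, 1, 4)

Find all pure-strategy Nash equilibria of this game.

(Heavy, Rest, Rest): Fleet A can switch to Max (1 → 3). Not NE.
(Heavy, Rest, Light): Fleet C can switch to Rest (5 → 6). Not NE.
(Heavy, Light, Rest): Fleet B can switch to Rest (1 → 8). Not NE.
(Heavy, Light, Light): Fleet B can switch to Rest (0 → 7). Not NE.
(Max, Rest, Rest): Fleet B can switch to Light (5 → 6). Not NE.
(Max, Rest, Light): Fleet A can switch to Heavy (1 → 3). Not NE.
(Max, Light, Rest): Fleet A can switch to Heavy (4 → 9). Not NE.
(Max, Light, Light): Fleet A can switch to Heavy (1 → 3). Not NE.

This game has no pure Nash equilibrium.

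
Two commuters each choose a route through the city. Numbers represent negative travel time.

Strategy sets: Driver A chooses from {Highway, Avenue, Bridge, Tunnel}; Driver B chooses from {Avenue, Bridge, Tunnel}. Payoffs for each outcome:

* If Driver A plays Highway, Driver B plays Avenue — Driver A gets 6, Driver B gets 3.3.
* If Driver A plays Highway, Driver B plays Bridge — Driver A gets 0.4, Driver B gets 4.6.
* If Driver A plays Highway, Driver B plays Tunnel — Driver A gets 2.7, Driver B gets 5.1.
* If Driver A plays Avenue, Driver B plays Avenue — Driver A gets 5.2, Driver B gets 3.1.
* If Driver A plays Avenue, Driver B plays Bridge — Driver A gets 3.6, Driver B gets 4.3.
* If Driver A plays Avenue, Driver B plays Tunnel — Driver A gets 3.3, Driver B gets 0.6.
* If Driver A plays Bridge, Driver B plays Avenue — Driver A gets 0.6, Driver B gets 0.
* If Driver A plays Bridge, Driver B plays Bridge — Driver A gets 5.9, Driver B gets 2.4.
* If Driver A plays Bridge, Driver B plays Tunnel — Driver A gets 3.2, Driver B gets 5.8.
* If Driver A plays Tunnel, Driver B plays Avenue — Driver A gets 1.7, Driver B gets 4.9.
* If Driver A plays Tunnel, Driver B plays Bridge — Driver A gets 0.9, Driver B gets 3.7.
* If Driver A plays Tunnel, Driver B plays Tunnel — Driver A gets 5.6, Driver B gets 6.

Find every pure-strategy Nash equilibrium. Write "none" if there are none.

The unique pure-strategy Nash equilibrium is (Tunnel, Tunnel).

(Highway, Avenue): Driver B can switch to Bridge (3.3 → 4.6). Not NE.
(Highway, Bridge): Driver A can switch to Avenue (0.4 → 3.6). Not NE.
(Highway, Tunnel): Driver A can switch to Avenue (2.7 → 3.3). Not NE.
(Avenue, Avenue): Driver A can switch to Highway (5.2 → 6). Not NE.
(Avenue, Bridge): Driver A can switch to Bridge (3.6 → 5.9). Not NE.
(Avenue, Tunnel): Driver A can switch to Tunnel (3.3 → 5.6). Not NE.
(Bridge, Avenue): Driver A can switch to Highway (0.6 → 6). Not NE.
(Bridge, Bridge): Driver B can switch to Tunnel (2.4 → 5.8). Not NE.
(Tunnel, Tunnel): Driver A gets 5.6, best alternative 3.3; Driver B gets 6, best alternative 4.9. No profitable deviation — NE.
(The remaining 3 profiles each have a profitable deviation by the same check.)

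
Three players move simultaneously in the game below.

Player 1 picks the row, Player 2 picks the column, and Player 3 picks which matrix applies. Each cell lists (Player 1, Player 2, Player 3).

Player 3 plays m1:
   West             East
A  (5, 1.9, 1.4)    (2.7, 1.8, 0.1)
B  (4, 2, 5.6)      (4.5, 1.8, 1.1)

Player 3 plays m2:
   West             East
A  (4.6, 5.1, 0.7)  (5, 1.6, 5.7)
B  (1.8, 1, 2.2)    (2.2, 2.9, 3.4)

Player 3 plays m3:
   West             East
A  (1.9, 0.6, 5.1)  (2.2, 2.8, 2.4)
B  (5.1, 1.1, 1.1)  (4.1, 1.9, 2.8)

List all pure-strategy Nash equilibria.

This game has no pure Nash equilibrium.

For each strategy profile, look for a profitable unilateral deviation.
(A, West, m1): Player 3 can switch to m3 (1.4 → 5.1). Not NE.
(A, West, m2): Player 3 can switch to m1 (0.7 → 1.4). Not NE.
(A, West, m3): Player 1 can switch to B (1.9 → 5.1). Not NE.
(A, East, m1): Player 1 can switch to B (2.7 → 4.5). Not NE.
(A, East, m2): Player 2 can switch to West (1.6 → 5.1). Not NE.
(A, East, m3): Player 1 can switch to B (2.2 → 4.1). Not NE.
(B, West, m1): Player 1 can switch to A (4 → 5). Not NE.
(B, West, m2): Player 1 can switch to A (1.8 → 4.6). Not NE.
(B, West, m3): Player 2 can switch to East (1.1 → 1.9). Not NE.
(B, East, m1): Player 2 can switch to West (1.8 → 2). Not NE.
(The remaining 2 profiles each have a profitable deviation by the same check.)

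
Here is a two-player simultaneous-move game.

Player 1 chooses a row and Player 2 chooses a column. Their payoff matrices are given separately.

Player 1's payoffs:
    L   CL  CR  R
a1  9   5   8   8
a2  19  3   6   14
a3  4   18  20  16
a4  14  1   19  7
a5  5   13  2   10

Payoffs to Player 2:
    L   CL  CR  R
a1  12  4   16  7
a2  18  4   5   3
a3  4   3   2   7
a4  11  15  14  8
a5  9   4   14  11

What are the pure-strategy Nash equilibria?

Pure-strategy Nash equilibria: (a2, L), (a3, R)

(a1, L): Player 1 can switch to a2 (9 → 19). Not NE.
(a1, CL): Player 1 can switch to a3 (5 → 18). Not NE.
(a1, CR): Player 1 can switch to a3 (8 → 20). Not NE.
(a1, R): Player 1 can switch to a2 (8 → 14). Not NE.
(a2, L): Player 1 gets 19, best alternative 14; Player 2 gets 18, best alternative 5. No profitable deviation — NE.
(a2, CL): Player 1 can switch to a1 (3 → 5). Not NE.
(a2, CR): Player 1 can switch to a1 (6 → 8). Not NE.
(a2, R): Player 1 can switch to a3 (14 → 16). Not NE.
(a3, L): Player 1 can switch to a1 (4 → 9). Not NE.
(a3, CL): Player 2 can switch to L (3 → 4). Not NE.
(a3, CR): Player 2 can switch to L (2 → 4). Not NE.
(a3, R): Player 1 gets 16, best alternative 14; Player 2 gets 7, best alternative 4. No profitable deviation — NE.
(The remaining 8 profiles each have a profitable deviation by the same check.)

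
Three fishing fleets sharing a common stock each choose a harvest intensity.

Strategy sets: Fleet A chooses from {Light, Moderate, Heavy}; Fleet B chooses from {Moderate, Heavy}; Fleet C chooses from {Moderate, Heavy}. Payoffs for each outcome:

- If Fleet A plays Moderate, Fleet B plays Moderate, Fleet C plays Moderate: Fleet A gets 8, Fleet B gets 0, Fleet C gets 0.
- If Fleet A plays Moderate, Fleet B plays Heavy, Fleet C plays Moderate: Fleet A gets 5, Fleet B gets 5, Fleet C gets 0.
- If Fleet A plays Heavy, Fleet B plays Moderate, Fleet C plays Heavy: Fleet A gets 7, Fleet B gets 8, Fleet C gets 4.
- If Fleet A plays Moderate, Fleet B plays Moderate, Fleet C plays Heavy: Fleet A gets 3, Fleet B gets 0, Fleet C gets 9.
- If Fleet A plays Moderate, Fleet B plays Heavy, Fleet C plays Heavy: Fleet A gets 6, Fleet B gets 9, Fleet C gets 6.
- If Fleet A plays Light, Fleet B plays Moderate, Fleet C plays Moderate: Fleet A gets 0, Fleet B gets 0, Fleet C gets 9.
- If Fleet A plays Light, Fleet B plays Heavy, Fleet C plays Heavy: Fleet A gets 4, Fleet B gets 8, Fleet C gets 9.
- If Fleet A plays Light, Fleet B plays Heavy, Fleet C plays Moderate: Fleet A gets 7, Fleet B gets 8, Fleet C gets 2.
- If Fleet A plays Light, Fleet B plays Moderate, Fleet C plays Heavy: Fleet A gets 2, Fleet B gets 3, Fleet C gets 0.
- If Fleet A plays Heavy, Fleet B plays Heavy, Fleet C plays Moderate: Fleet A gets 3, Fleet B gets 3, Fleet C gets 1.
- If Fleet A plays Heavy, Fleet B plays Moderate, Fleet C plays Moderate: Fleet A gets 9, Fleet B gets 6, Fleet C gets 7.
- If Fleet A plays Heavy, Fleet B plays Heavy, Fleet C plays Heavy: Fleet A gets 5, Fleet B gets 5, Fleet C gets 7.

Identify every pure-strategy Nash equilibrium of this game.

The pure Nash equilibria are (Moderate, Heavy, Heavy) and (Heavy, Moderate, Moderate).

(Light, Moderate, Moderate): Fleet A can switch to Moderate (0 → 8). Not NE.
(Light, Moderate, Heavy): Fleet A can switch to Moderate (2 → 3). Not NE.
(Light, Heavy, Moderate): Fleet C can switch to Heavy (2 → 9). Not NE.
(Light, Heavy, Heavy): Fleet A can switch to Moderate (4 → 6). Not NE.
(Moderate, Moderate, Moderate): Fleet A can switch to Heavy (8 → 9). Not NE.
(Moderate, Moderate, Heavy): Fleet A can switch to Heavy (3 → 7). Not NE.
(Moderate, Heavy, Moderate): Fleet A can switch to Light (5 → 7). Not NE.
(Moderate, Heavy, Heavy): Fleet A gets 6, best alternative 5; Fleet B gets 9, best alternative 0; Fleet C gets 6, best alternative 0. No profitable deviation — NE.
(Heavy, Moderate, Moderate): Fleet A gets 9, best alternative 8; Fleet B gets 6, best alternative 3; Fleet C gets 7, best alternative 4. No profitable deviation — NE.
(Heavy, Moderate, Heavy): Fleet C can switch to Moderate (4 → 7). Not NE.
(The remaining 2 profiles each have a profitable deviation by the same check.)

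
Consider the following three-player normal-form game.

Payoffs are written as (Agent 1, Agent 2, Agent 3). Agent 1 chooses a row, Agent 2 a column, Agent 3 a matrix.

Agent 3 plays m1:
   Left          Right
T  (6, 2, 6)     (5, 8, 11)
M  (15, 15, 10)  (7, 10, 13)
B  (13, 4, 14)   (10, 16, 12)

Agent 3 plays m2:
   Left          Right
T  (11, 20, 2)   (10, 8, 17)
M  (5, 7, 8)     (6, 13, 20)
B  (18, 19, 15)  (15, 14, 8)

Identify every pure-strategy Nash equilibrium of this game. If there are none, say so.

(M, Left, m1), (B, Left, m2), (B, Right, m1)

(T, Left, m1): Agent 1 can switch to M (6 → 15). Not NE.
(T, Left, m2): Agent 1 can switch to B (11 → 18). Not NE.
(T, Right, m1): Agent 1 can switch to M (5 → 7). Not NE.
(T, Right, m2): Agent 1 can switch to B (10 → 15). Not NE.
(M, Left, m1): Agent 1 gets 15, best alternative 13; Agent 2 gets 15, best alternative 10; Agent 3 gets 10, best alternative 8. No profitable deviation — NE.
(M, Left, m2): Agent 1 can switch to T (5 → 11). Not NE.
(M, Right, m1): Agent 1 can switch to B (7 → 10). Not NE.
(M, Right, m2): Agent 1 can switch to T (6 → 10). Not NE.
(B, Left, m1): Agent 1 can switch to M (13 → 15). Not NE.
(B, Left, m2): Agent 1 gets 18, best alternative 11; Agent 2 gets 19, best alternative 14; Agent 3 gets 15, best alternative 14. No profitable deviation — NE.
(B, Right, m1): Agent 1 gets 10, best alternative 7; Agent 2 gets 16, best alternative 4; Agent 3 gets 12, best alternative 8. No profitable deviation — NE.
(The remaining 1 profile has a profitable deviation by the same check.)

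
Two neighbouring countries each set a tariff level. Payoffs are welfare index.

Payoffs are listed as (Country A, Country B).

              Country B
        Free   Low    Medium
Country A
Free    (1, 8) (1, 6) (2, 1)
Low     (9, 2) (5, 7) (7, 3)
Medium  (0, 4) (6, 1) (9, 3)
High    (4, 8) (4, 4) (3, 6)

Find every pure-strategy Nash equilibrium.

Country A against Free: payoffs 1, 9, 0, 4 → best response Low.
Country A against Low: payoffs 1, 5, 6, 4 → best response Medium.
Country A against Medium: payoffs 2, 7, 9, 3 → best response Medium.
Country B against Free: payoffs 8, 6, 1 → best response Free.
Country B against Low: payoffs 2, 7, 3 → best response Low.
Country B against Medium: payoffs 4, 1, 3 → best response Free.
Country B against High: payoffs 8, 4, 6 → best response Free.
No profile is a mutual best response for all players.

No pure-strategy Nash equilibrium.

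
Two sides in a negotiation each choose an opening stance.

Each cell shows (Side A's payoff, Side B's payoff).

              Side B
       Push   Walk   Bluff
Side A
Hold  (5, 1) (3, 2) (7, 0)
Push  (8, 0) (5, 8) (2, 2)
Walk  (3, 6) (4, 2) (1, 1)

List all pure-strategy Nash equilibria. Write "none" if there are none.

For each player, find the best response to each opponent profile; mutual best responses are the pure NE.
Side A against Push: payoffs 5, 8, 3 → best response Push.
Side A against Walk: payoffs 3, 5, 4 → best response Push.
Side A against Bluff: payoffs 7, 2, 1 → best response Hold.
Side B against Hold: payoffs 1, 2, 0 → best response Walk.
Side B against Push: payoffs 0, 8, 2 → best response Walk.
Side B against Walk: payoffs 6, 2, 1 → best response Push.
Mutual best responses: (Push, Walk).

Pure NE: (Push, Walk)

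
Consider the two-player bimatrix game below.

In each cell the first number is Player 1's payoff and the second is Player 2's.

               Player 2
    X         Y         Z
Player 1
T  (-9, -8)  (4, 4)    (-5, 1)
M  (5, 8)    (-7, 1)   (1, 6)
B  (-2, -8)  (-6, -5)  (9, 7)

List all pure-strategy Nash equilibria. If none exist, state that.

For each player, find the best response to each opponent profile; mutual best responses are the pure NE.
Player 1 against X: payoffs -9, 5, -2 → best response M.
Player 1 against Y: payoffs 4, -7, -6 → best response T.
Player 1 against Z: payoffs -5, 1, 9 → best response B.
Player 2 against T: payoffs -8, 4, 1 → best response Y.
Player 2 against M: payoffs 8, 1, 6 → best response X.
Player 2 against B: payoffs -8, -5, 7 → best response Z.
Mutual best responses: (T, Y); (M, X); (B, Z).

The pure Nash equilibria are (T, Y); (M, X); (B, Z).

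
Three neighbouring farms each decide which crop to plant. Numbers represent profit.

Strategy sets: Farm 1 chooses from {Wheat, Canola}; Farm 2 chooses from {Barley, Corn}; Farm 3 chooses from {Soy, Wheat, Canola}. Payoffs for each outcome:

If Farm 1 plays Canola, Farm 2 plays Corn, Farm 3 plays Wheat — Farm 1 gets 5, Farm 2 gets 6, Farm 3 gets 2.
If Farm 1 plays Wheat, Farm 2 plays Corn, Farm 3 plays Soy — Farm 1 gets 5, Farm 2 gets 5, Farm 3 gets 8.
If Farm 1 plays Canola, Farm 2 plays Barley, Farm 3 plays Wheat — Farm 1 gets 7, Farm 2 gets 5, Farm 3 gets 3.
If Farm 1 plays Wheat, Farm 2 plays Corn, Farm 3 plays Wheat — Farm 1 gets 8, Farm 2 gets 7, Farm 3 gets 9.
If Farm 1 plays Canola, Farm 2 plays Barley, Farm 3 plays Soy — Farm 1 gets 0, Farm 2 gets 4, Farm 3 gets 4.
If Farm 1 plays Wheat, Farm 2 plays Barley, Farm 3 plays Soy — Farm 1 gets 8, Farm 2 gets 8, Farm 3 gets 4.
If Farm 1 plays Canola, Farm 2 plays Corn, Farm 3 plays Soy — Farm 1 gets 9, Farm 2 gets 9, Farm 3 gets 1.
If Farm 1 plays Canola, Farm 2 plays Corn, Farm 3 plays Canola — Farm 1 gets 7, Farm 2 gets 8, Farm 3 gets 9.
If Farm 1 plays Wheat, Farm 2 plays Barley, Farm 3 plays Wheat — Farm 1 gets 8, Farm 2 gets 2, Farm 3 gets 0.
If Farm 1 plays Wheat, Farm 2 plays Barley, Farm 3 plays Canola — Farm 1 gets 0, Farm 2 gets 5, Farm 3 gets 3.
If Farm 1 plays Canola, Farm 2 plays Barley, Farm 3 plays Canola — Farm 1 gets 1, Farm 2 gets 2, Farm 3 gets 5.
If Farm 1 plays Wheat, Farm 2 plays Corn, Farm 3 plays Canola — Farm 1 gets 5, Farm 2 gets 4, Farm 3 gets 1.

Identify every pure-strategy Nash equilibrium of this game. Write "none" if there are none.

Check each profile: it is a Nash equilibrium iff no player can strictly gain by switching unilaterally.
(Wheat, Barley, Soy): Farm 1 gets 8, best alternative 0; Farm 2 gets 8, best alternative 5; Farm 3 gets 4, best alternative 3. No profitable deviation — NE.
(Wheat, Barley, Wheat): Farm 2 can switch to Corn (2 → 7). Not NE.
(Wheat, Barley, Canola): Farm 1 can switch to Canola (0 → 1). Not NE.
(Wheat, Corn, Soy): Farm 1 can switch to Canola (5 → 9). Not NE.
(Wheat, Corn, Wheat): Farm 1 gets 8, best alternative 5; Farm 2 gets 7, best alternative 2; Farm 3 gets 9, best alternative 8. No profitable deviation — NE.
(Wheat, Corn, Canola): Farm 1 can switch to Canola (5 → 7). Not NE.
(Canola, Barley, Soy): Farm 1 can switch to Wheat (0 → 8). Not NE.
(Canola, Barley, Wheat): Farm 1 can switch to Wheat (7 → 8). Not NE.
(Canola, Barley, Canola): Farm 2 can switch to Corn (2 → 8). Not NE.
(Canola, Corn, Soy): Farm 3 can switch to Wheat (1 → 2). Not NE.
(Canola, Corn, Wheat): Farm 1 can switch to Wheat (5 → 8). Not NE.
(Canola, Corn, Canola): Farm 1 gets 7, best alternative 5; Farm 2 gets 8, best alternative 2; Farm 3 gets 9, best alternative 2. No profitable deviation — NE.

(Wheat, Barley, Soy); (Wheat, Corn, Wheat); (Canola, Corn, Canola)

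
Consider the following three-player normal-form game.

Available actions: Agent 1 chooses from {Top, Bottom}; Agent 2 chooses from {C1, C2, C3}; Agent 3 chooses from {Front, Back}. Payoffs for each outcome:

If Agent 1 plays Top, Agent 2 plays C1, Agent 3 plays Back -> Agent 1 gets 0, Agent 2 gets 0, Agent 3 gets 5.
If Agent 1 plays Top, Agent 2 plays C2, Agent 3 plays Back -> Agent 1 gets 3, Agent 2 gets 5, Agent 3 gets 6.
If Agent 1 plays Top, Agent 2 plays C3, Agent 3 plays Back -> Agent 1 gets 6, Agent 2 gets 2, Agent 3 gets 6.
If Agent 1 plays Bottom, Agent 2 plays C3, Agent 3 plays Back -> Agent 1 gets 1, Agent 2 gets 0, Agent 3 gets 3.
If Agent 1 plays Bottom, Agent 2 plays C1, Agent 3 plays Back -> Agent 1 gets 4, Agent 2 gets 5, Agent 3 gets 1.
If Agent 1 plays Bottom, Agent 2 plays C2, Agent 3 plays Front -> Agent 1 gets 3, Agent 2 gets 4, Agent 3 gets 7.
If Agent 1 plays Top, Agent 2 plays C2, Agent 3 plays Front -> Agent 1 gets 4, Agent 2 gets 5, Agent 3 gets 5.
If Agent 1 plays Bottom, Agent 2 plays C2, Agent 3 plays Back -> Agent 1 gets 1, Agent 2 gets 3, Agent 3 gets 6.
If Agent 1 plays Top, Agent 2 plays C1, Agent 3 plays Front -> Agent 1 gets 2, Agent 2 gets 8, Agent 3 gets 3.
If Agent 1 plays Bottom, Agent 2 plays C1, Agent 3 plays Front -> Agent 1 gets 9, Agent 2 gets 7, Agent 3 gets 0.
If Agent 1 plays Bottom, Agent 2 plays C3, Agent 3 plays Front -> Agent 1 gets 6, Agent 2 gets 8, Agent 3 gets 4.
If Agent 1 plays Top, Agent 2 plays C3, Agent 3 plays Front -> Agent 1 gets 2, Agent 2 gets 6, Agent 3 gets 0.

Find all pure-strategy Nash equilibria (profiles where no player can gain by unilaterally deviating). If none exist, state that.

Agent 1 against (C1, Front): payoffs 2, 9 → best response Bottom.
Agent 1 against (C1, Back): payoffs 0, 4 → best response Bottom.
Agent 1 against (C2, Front): payoffs 4, 3 → best response Top.
Agent 1 against (C2, Back): payoffs 3, 1 → best response Top.
Agent 1 against (C3, Front): payoffs 2, 6 → best response Bottom.
Agent 1 against (C3, Back): payoffs 6, 1 → best response Top.
Agent 2 against (Top, Front): payoffs 8, 5, 6 → best response C1.
Agent 2 against (Top, Back): payoffs 0, 5, 2 → best response C2.
Agent 2 against (Bottom, Front): payoffs 7, 4, 8 → best response C3.
Agent 2 against (Bottom, Back): payoffs 5, 3, 0 → best response C1.
Agent 3 against (Top, C1): payoffs 3, 5 → best response Back.
Agent 3 against (Top, C2): payoffs 5, 6 → best response Back.
Agent 3 against (Top, C3): payoffs 0, 6 → best response Back.
Agent 3 against (Bottom, C1): payoffs 0, 1 → best response Back.
Agent 3 against (Bottom, C2): payoffs 7, 6 → best response Front.
Agent 3 against (Bottom, C3): payoffs 4, 3 → best response Front.
Mutual best responses: (Top, C2, Back); (Bottom, C1, Back); (Bottom, C3, Front).

(Top, C2, Back); (Bottom, C1, Back); (Bottom, C3, Front)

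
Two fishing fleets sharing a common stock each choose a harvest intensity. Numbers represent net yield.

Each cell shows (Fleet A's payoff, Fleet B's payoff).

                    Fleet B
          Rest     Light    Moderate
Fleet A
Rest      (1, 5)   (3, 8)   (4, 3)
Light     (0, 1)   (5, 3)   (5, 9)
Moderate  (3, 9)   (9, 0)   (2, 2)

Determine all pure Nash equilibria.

The pure Nash equilibria are (Light, Moderate); (Moderate, Rest).

(Rest, Rest): Fleet A can switch to Moderate (1 → 3). Not NE.
(Rest, Light): Fleet A can switch to Light (3 → 5). Not NE.
(Rest, Moderate): Fleet A can switch to Light (4 → 5). Not NE.
(Light, Rest): Fleet A can switch to Rest (0 → 1). Not NE.
(Light, Light): Fleet A can switch to Moderate (5 → 9). Not NE.
(Light, Moderate): Fleet A gets 5, best alternative 4; Fleet B gets 9, best alternative 3. No profitable deviation — NE.
(Moderate, Rest): Fleet A gets 3, best alternative 1; Fleet B gets 9, best alternative 2. No profitable deviation — NE.
(Moderate, Light): Fleet B can switch to Rest (0 → 9). Not NE.
(The remaining 1 profile has a profitable deviation by the same check.)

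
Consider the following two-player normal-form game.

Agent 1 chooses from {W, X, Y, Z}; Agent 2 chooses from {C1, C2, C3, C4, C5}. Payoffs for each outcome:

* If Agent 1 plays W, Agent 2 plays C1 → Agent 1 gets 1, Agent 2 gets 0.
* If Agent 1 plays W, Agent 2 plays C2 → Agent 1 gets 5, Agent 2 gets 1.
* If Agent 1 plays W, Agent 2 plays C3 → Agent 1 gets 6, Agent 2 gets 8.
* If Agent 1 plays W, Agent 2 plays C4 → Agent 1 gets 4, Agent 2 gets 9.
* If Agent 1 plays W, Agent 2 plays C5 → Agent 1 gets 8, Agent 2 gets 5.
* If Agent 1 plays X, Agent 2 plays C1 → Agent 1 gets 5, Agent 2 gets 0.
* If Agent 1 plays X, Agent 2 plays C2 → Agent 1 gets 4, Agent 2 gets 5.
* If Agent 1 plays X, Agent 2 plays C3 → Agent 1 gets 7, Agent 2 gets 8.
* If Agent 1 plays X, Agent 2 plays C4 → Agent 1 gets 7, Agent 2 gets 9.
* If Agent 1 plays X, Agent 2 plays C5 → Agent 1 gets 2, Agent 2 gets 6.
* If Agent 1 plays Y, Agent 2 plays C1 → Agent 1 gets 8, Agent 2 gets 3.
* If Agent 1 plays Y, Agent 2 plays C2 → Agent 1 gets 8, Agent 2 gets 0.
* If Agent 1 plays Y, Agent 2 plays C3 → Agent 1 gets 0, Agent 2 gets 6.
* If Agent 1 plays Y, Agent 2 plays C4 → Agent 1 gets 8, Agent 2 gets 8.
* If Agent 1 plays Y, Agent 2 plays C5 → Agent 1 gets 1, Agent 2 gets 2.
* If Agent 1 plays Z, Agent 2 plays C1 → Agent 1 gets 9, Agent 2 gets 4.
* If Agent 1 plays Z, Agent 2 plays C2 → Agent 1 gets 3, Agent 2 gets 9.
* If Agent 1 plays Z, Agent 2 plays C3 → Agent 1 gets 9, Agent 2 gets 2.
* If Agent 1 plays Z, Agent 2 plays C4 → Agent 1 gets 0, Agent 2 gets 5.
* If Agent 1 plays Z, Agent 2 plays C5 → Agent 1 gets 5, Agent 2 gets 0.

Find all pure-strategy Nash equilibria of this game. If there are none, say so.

Agent 1 against C1: payoffs 1, 5, 8, 9 → best response Z.
Agent 1 against C2: payoffs 5, 4, 8, 3 → best response Y.
Agent 1 against C3: payoffs 6, 7, 0, 9 → best response Z.
Agent 1 against C4: payoffs 4, 7, 8, 0 → best response Y.
Agent 1 against C5: payoffs 8, 2, 1, 5 → best response W.
Agent 2 against W: payoffs 0, 1, 8, 9, 5 → best response C4.
Agent 2 against X: payoffs 0, 5, 8, 9, 6 → best response C4.
Agent 2 against Y: payoffs 3, 0, 6, 8, 2 → best response C4.
Agent 2 against Z: payoffs 4, 9, 2, 5, 0 → best response C2.
Mutual best responses: (Y, C4).

The unique pure-strategy Nash equilibrium is (Y, C4).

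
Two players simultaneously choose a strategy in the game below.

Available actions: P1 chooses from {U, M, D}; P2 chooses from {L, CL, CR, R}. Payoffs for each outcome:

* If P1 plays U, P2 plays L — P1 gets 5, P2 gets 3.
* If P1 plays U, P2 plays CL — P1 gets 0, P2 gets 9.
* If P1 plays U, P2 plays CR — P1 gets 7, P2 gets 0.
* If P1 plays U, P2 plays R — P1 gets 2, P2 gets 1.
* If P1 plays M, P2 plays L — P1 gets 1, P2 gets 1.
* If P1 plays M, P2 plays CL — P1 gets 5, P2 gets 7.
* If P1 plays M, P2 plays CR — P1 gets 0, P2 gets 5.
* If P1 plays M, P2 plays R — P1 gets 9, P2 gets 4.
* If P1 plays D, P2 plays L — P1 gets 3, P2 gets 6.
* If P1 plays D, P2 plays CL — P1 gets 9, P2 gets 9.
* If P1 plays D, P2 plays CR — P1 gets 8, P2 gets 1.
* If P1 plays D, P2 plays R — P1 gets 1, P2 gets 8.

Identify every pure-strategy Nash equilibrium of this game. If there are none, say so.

(D, CL)

(U, L): P2 can switch to CL (3 → 9). Not NE.
(U, CL): P1 can switch to M (0 → 5). Not NE.
(U, CR): P1 can switch to D (7 → 8). Not NE.
(U, R): P1 can switch to M (2 → 9). Not NE.
(M, L): P1 can switch to U (1 → 5). Not NE.
(M, CL): P1 can switch to D (5 → 9). Not NE.
(M, CR): P1 can switch to U (0 → 7). Not NE.
(M, R): P2 can switch to CL (4 → 7). Not NE.
(D, L): P1 can switch to U (3 → 5). Not NE.
(D, CL): P1 gets 9, best alternative 5; P2 gets 9, best alternative 8. No profitable deviation — NE.
(D, CR): P2 can switch to L (1 → 6). Not NE.
(The remaining 1 profile has a profitable deviation by the same check.)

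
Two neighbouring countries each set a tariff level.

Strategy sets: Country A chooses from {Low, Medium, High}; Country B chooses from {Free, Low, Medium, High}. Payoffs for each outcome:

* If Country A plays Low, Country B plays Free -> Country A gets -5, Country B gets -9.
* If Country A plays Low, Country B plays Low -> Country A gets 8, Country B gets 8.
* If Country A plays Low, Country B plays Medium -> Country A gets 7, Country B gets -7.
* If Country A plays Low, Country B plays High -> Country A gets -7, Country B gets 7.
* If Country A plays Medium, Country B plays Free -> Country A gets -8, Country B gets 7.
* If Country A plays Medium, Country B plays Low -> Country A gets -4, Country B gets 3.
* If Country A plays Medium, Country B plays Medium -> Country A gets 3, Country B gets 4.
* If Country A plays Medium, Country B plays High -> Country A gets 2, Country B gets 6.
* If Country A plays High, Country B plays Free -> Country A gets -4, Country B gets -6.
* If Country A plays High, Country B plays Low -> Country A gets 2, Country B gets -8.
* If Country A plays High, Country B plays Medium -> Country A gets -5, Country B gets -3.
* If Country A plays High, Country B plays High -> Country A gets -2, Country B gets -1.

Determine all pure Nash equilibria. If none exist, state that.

(Low, Free): Country A can switch to High (-5 → -4). Not NE.
(Low, Low): Country A gets 8, best alternative 2; Country B gets 8, best alternative 7. No profitable deviation — NE.
(Low, Medium): Country B can switch to Low (-7 → 8). Not NE.
(Low, High): Country A can switch to Medium (-7 → 2). Not NE.
(Medium, Free): Country A can switch to Low (-8 → -5). Not NE.
(Medium, Low): Country A can switch to Low (-4 → 8). Not NE.
(Medium, Medium): Country A can switch to Low (3 → 7). Not NE.
(Medium, High): Country B can switch to Free (6 → 7). Not NE.
(High, Free): Country B can switch to Medium (-6 → -3). Not NE.
(High, Low): Country A can switch to Low (2 → 8). Not NE.
(High, Medium): Country A can switch to Low (-5 → 7). Not NE.
(High, High): Country A can switch to Medium (-2 → 2). Not NE.

The unique pure-strategy Nash equilibrium is (Low, Low).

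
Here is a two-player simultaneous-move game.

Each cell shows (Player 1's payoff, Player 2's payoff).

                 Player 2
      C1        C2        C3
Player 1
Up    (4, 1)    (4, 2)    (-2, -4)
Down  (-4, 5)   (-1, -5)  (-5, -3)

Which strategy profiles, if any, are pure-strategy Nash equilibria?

For each player, find the best response to each opponent profile; mutual best responses are the pure NE.
Player 1 against C1: payoffs 4, -4 → best response Up.
Player 1 against C2: payoffs 4, -1 → best response Up.
Player 1 against C3: payoffs -2, -5 → best response Up.
Player 2 against Up: payoffs 1, 2, -4 → best response C2.
Player 2 against Down: payoffs 5, -5, -3 → best response C1.
Mutual best responses: (Up, C2).

The unique pure-strategy Nash equilibrium is (Up, C2).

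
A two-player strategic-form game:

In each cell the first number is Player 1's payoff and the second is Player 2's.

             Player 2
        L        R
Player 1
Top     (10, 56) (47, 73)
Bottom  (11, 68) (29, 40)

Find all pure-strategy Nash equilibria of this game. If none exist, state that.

Mark each player's best response to every combination of opponents' strategies; a profile where every player is best-responding is a pure Nash equilibrium.
Player 1 against L: payoffs 10, 11 → best response Bottom.
Player 1 against R: payoffs 47, 29 → best response Top.
Player 2 against Top: payoffs 56, 73 → best response R.
Player 2 against Bottom: payoffs 68, 40 → best response L.
Mutual best responses: (Top, R); (Bottom, L).

The pure Nash equilibria are (Top, R), (Bottom, L).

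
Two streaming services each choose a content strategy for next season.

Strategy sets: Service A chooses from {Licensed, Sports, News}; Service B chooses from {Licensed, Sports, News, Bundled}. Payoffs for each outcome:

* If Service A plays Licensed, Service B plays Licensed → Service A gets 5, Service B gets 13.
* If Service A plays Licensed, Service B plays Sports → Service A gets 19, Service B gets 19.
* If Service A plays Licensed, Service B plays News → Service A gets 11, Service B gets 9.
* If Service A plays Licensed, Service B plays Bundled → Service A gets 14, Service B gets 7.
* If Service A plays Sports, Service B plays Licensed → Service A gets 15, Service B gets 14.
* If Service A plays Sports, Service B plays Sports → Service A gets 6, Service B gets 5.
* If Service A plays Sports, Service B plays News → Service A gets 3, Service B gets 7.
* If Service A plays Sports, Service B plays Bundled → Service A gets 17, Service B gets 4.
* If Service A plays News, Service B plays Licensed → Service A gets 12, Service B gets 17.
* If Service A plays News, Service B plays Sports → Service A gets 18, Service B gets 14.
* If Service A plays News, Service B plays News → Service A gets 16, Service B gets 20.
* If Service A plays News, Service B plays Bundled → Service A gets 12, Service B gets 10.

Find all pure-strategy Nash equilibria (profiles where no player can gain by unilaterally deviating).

The pure Nash equilibria are (Licensed, Sports); (Sports, Licensed); (News, News).

Service A against Licensed: payoffs 5, 15, 12 → best response Sports.
Service A against Sports: payoffs 19, 6, 18 → best response Licensed.
Service A against News: payoffs 11, 3, 16 → best response News.
Service A against Bundled: payoffs 14, 17, 12 → best response Sports.
Service B against Licensed: payoffs 13, 19, 9, 7 → best response Sports.
Service B against Sports: payoffs 14, 5, 7, 4 → best response Licensed.
Service B against News: payoffs 17, 14, 20, 10 → best response News.
Mutual best responses: (Licensed, Sports); (Sports, Licensed); (News, News).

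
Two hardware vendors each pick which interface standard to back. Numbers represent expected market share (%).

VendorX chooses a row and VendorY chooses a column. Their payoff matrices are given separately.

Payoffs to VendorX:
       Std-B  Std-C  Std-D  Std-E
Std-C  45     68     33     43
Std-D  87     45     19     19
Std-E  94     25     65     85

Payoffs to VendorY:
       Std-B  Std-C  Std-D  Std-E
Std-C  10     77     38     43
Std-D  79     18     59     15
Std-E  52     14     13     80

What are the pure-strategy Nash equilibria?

(Std-C, Std-B): VendorX can switch to Std-D (45 → 87). Not NE.
(Std-C, Std-C): VendorX gets 68, best alternative 45; VendorY gets 77, best alternative 43. No profitable deviation — NE.
(Std-C, Std-D): VendorX can switch to Std-E (33 → 65). Not NE.
(Std-C, Std-E): VendorX can switch to Std-E (43 → 85). Not NE.
(Std-D, Std-B): VendorX can switch to Std-E (87 → 94). Not NE.
(Std-D, Std-C): VendorX can switch to Std-C (45 → 68). Not NE.
(Std-D, Std-D): VendorX can switch to Std-C (19 → 33). Not NE.
(Std-D, Std-E): VendorX can switch to Std-C (19 → 43). Not NE.
(Std-E, Std-B): VendorY can switch to Std-E (52 → 80). Not NE.
(Std-E, Std-E): VendorX gets 85, best alternative 43; VendorY gets 80, best alternative 52. No profitable deviation — NE.
(The remaining 2 profiles each have a profitable deviation by the same check.)

The pure Nash equilibria are (Std-C, Std-C) and (Std-E, Std-E).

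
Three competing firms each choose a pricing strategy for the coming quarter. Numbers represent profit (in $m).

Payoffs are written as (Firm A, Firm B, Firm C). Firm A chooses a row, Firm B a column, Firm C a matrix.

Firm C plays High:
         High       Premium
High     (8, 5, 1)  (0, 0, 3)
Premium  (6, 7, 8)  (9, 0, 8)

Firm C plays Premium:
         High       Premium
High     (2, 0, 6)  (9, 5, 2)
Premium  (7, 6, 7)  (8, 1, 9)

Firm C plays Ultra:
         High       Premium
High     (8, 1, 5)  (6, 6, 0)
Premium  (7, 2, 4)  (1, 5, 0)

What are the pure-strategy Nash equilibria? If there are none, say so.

For each player, find the best response to each opponent profile; mutual best responses are the pure NE.
Firm A against (High, High): payoffs 8, 6 → best response High.
Firm A against (High, Premium): payoffs 2, 7 → best response Premium.
Firm A against (High, Ultra): payoffs 8, 7 → best response High.
Firm A against (Premium, High): payoffs 0, 9 → best response Premium.
Firm A against (Premium, Premium): payoffs 9, 8 → best response High.
Firm A against (Premium, Ultra): payoffs 6, 1 → best response High.
Firm B against (High, High): payoffs 5, 0 → best response High.
Firm B against (High, Premium): payoffs 0, 5 → best response Premium.
Firm B against (High, Ultra): payoffs 1, 6 → best response Premium.
Firm B against (Premium, High): payoffs 7, 0 → best response High.
Firm B against (Premium, Premium): payoffs 6, 1 → best response High.
Firm B against (Premium, Ultra): payoffs 2, 5 → best response Premium.
Firm C against (High, High): payoffs 1, 6, 5 → best response Premium.
Firm C against (High, Premium): payoffs 3, 2, 0 → best response High.
Firm C against (Premium, High): payoffs 8, 7, 4 → best response High.
Firm C against (Premium, Premium): payoffs 8, 9, 0 → best response Premium.
No profile is a mutual best response for all players.

No pure-strategy Nash equilibrium.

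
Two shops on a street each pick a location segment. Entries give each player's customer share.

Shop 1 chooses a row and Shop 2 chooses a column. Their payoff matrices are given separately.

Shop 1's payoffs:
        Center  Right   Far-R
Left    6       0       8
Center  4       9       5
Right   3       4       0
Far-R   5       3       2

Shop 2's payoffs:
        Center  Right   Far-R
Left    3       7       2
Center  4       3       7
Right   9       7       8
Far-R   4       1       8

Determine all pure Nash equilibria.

Shop 1 against Center: payoffs 6, 4, 3, 5 → best response Left.
Shop 1 against Right: payoffs 0, 9, 4, 3 → best response Center.
Shop 1 against Far-R: payoffs 8, 5, 0, 2 → best response Left.
Shop 2 against Left: payoffs 3, 7, 2 → best response Right.
Shop 2 against Center: payoffs 4, 3, 7 → best response Far-R.
Shop 2 against Right: payoffs 9, 7, 8 → best response Center.
Shop 2 against Far-R: payoffs 4, 1, 8 → best response Far-R.
No profile is a mutual best response for all players.

none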